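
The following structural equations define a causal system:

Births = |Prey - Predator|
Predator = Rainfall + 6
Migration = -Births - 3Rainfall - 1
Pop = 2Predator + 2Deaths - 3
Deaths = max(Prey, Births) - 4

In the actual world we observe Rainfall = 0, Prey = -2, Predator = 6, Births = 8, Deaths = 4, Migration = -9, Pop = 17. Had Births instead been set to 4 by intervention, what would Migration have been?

Under do(Births=4), the mechanism Births = |Prey - Predator| is discarded; Births is fixed at 4.
Migration = -Births - 3Rainfall - 1  [with Births=4, Rainfall=0]  = -5

-5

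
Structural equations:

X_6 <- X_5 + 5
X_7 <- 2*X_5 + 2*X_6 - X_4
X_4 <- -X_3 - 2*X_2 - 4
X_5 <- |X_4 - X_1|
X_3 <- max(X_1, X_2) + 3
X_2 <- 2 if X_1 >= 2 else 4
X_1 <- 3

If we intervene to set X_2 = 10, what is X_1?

3

Under do(X_2=10), the mechanism X_2 <- 2 if X_1 >= 2 else 4 is discarded; X_2 is fixed at 10.
X_1 is not downstream of the intervention, so its value is determined by the original equations.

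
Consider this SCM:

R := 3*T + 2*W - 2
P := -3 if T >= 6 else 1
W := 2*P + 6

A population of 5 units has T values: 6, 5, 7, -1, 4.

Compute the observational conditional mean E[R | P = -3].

17.5

E[R|P=-3] averages over only the 2 units with P=-3 (T = 6, 7): R = 16, 19, mean 17.5.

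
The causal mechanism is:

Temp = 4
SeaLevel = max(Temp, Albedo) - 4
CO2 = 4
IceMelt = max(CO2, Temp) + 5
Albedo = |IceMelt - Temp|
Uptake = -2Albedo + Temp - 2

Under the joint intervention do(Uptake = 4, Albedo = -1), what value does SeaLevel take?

Setting Uptake = 4, Albedo = -1 by intervention discards those variables' equations.
SeaLevel = max(Temp, Albedo) - 4  [with Temp=4, Albedo=-1]  = 0

0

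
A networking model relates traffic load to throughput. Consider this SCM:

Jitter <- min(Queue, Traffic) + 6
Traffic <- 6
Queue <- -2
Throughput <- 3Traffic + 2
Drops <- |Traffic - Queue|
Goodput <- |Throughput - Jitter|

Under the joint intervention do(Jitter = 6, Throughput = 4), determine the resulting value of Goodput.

2

The joint intervention fixes Jitter = 6, Throughput = 4, removing each variable's own equation.
Goodput = |Throughput - Jitter|  [with Throughput=4, Jitter=6]  = 2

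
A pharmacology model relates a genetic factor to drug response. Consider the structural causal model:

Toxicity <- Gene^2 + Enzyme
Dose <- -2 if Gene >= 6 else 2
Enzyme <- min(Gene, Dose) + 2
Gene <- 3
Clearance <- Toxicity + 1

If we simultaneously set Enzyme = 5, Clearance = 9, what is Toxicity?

14

The joint intervention fixes Enzyme = 5, Clearance = 9, removing each variable's own equation.
Toxicity = Gene^2 + Enzyme  [with Gene=3, Enzyme=5]  = 14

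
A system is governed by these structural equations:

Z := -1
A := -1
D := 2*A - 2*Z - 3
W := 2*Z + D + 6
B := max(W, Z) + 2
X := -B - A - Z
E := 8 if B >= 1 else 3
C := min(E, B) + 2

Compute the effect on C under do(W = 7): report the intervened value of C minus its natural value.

5

do(W=7) replaces the equation W := 2*Z + D + 6 with the constant W = 7.
B = max(W, Z) + 2  [with W=7, Z=-1]  = 9
E = 8 if B >= 1 else 3  [with B=9]  = 8
C = min(E, B) + 2  [with E=8, B=9]  = 10
Without intervention: D = 2*A - 2*Z - 3  [with A=-1, Z=-1]  = -3; W = 2*Z + D + 6  [with Z=-1, D=-3]  = 1; B = max(W, Z) + 2  [with W=1, Z=-1]  = 3; E = 8 if B >= 1 else 3  [with B=3]  = 8; C = min(E, B) + 2  [with E=8, B=3]  = 5.
Change = 10 − 5 = 5.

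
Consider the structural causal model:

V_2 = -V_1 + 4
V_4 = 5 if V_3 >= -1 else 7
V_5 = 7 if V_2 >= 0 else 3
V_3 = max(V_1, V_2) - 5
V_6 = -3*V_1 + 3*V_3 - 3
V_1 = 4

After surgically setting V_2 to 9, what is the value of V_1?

Under do(V_2=9), the mechanism V_2 = -V_1 + 4 is discarded; V_2 is fixed at 9.
V_1 is not downstream of the intervention, so its value is determined by the original equations.

4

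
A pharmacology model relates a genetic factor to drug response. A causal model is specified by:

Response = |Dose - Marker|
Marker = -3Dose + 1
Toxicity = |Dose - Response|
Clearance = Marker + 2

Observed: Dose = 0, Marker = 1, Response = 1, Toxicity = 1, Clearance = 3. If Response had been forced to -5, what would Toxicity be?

The intervention breaks the incoming arrows to Response: Response = |Dose - Marker| no longer applies, and Response = -5.
Toxicity = |Dose - Response|  [with Dose=0, Response=-5]  = 5

5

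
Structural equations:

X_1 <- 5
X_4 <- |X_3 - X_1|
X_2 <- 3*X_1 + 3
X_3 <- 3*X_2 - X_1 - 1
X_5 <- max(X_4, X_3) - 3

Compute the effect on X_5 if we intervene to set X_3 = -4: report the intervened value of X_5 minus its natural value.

-39

do(X_3=-4) replaces the equation X_3 <- 3*X_2 - X_1 - 1 with the constant X_3 = -4.
X_4 = |X_3 - X_1|  [with X_3=-4, X_1=5]  = 9
X_5 = max(X_4, X_3) - 3  [with X_4=9, X_3=-4]  = 6
Without intervention: X_2 = 3*X_1 + 3  [with X_1=5]  = 18; X_3 = 3*X_2 - X_1 - 1  [with X_2=18, X_1=5]  = 48; X_4 = |X_3 - X_1|  [with X_3=48, X_1=5]  = 43; X_5 = max(X_4, X_3) - 3  [with X_4=43, X_3=48]  = 45.
Change = 6 − 45 = -39.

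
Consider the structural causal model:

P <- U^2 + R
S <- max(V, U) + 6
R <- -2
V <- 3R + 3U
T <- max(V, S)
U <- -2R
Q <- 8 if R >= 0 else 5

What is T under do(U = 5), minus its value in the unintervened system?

Under do(U=5), the mechanism U <- -2R is discarded; U is fixed at 5.
V = 3R + 3U  [with R=-2, U=5]  = 9
S = max(V, U) + 6  [with V=9, U=5]  = 15
T = max(V, S)  [with V=9, S=15]  = 15
Without intervention: U = -2R  [with R=-2]  = 4; V = 3R + 3U  [with R=-2, U=4]  = 6; S = max(V, U) + 6  [with V=6, U=4]  = 12; T = max(V, S)  [with V=6, S=12]  = 12.
Change = 15 − 12 = 3.

3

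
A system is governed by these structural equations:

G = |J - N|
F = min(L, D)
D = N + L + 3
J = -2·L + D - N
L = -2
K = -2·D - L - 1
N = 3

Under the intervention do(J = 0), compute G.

3

Under do(J=0), the mechanism J = -2·L + D - N is discarded; J is fixed at 0.
G = |J - N|  [with J=0, N=3]  = 3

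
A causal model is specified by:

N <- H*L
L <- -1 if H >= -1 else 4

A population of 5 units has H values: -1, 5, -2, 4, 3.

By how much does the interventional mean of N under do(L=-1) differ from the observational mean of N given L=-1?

0.95

Every unit gets L=-1 under the intervention. N values become 1, -5, 2, -4, -3; E[N|do(L=-1)] = -1.8.
E[N|L=-1] averages over only the 4 units with L=-1 (H = -1, 5, 4, 3): N = 1, -5, -4, -3, mean -2.75.
Difference = -1.8 − (-2.75) = 0.95.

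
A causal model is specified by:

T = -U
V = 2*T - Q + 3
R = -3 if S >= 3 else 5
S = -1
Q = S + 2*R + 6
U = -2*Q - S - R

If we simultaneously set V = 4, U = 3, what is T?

Setting V = 4, U = 3 by intervention discards those variables' equations.
T = -U  [with U=3]  = -3

-3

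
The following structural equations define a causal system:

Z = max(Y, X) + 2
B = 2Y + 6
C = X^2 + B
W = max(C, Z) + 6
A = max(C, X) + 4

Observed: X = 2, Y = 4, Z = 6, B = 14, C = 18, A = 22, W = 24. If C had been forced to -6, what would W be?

12

Under do(C=-6), the mechanism C = X^2 + B is discarded; C is fixed at -6.
Z = max(Y, X) + 2  [with Y=4, X=2]  = 6
W = max(C, Z) + 6  [with C=-6, Z=6]  = 12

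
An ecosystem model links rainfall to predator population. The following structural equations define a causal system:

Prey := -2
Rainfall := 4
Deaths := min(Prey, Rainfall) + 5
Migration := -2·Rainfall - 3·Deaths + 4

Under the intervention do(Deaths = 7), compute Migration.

The intervention breaks the incoming arrows to Deaths: Deaths := min(Prey, Rainfall) + 5 no longer applies, and Deaths = 7.
Migration = -2·Rainfall - 3·Deaths + 4  [with Rainfall=4, Deaths=7]  = -25

-25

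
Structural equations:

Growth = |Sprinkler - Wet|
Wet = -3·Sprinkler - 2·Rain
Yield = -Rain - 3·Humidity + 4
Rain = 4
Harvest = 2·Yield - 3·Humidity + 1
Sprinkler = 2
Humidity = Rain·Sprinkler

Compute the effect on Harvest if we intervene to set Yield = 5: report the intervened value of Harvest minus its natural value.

Intervening sets Yield = 5 and removes its equation (Yield = -Rain - 3·Humidity + 4).
Humidity = Rain·Sprinkler  [with Rain=4, Sprinkler=2]  = 8
Harvest = 2·Yield - 3·Humidity + 1  [with Yield=5, Humidity=8]  = -13
Without intervention: Humidity = Rain·Sprinkler  [with Rain=4, Sprinkler=2]  = 8; Yield = -Rain - 3·Humidity + 4  [with Rain=4, Humidity=8]  = -24; Harvest = 2·Yield - 3·Humidity + 1  [with Yield=-24, Humidity=8]  = -71.
Change = -13 − (-71) = 58.

58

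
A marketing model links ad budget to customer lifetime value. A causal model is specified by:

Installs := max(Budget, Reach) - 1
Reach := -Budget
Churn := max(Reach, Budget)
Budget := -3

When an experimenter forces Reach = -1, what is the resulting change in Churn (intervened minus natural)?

-4

Under do(Reach=-1), the mechanism Reach := -Budget is discarded; Reach is fixed at -1.
Churn = max(Reach, Budget)  [with Reach=-1, Budget=-3]  = -1
Without intervention: Reach = -Budget  [with Budget=-3]  = 3; Churn = max(Reach, Budget)  [with Reach=3, Budget=-3]  = 3.
Change = -1 − 3 = -4.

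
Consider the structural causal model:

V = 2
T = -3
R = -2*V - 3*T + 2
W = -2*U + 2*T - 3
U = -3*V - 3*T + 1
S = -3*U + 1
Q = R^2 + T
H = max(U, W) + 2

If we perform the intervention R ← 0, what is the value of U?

do(R=0) replaces the equation R = -2*V - 3*T + 2 with the constant R = 0.
U is not downstream of the intervention, so its value is determined by the original equations.
U = -3*V - 3*T + 1  [with V=2, T=-3]  = 4

4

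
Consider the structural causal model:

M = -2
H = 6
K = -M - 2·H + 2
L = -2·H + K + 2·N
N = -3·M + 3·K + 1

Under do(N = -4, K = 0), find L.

The joint intervention fixes N = -4, K = 0, removing each variable's own equation.
L = -2·H + K + 2·N  [with H=6, K=0, N=-4]  = -20

-20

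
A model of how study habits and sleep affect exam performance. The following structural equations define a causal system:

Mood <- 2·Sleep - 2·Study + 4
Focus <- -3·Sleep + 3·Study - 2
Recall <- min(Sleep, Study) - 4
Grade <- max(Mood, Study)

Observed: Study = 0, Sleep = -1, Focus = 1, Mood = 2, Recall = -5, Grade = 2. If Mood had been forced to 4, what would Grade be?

Under do(Mood=4), the mechanism Mood <- 2·Sleep - 2·Study + 4 is discarded; Mood is fixed at 4.
Grade = max(Mood, Study)  [with Mood=4, Study=0]  = 4

4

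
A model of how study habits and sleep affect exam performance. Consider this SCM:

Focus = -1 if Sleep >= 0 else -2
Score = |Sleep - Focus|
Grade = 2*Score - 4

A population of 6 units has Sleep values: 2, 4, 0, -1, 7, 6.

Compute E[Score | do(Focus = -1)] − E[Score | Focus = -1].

-0.8

do(Focus=-1) breaks Focus's dependence on Sleep. With Focus=-1 fixed, Score across the units is 3, 5, 1, 0, 8, 7, mean 4.
Conditioning on Focus=-1 selects the 5 unit(s) with Sleep ∈ {2, 4, 0, 7, 6}. Their Score values: 3, 5, 1, 8, 7. Mean = 4.8.
Difference = 4 − 4.8 = -0.8.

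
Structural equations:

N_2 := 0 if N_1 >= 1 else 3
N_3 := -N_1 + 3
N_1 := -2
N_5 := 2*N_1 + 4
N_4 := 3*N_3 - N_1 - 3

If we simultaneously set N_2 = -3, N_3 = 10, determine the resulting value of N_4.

Setting N_2 = -3, N_3 = 10 by intervention discards those variables' equations.
N_4 = 3*N_3 - N_1 - 3  [with N_3=10, N_1=-2]  = 29

29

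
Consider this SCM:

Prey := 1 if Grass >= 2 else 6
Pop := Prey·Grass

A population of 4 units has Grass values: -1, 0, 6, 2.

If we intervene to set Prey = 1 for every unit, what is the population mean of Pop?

do(Prey=1) breaks Prey's dependence on Grass. With Prey=1 fixed, Pop across the units is -1, 0, 6, 2, mean 1.75.

1.75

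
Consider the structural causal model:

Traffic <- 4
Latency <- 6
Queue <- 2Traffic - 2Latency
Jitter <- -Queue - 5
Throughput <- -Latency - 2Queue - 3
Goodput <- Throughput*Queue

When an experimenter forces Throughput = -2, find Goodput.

The intervention breaks the incoming arrows to Throughput: Throughput <- -Latency - 2Queue - 3 no longer applies, and Throughput = -2.
Queue = 2Traffic - 2Latency  [with Traffic=4, Latency=6]  = -4
Goodput = Throughput*Queue  [with Throughput=-2, Queue=-4]  = 8

8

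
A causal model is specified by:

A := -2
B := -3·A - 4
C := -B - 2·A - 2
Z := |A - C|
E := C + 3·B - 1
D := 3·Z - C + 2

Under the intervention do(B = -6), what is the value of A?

Under do(B=-6), the mechanism B := -3·A - 4 is discarded; B is fixed at -6.
A is not downstream of the intervention, so its value is determined by the original equations.

-2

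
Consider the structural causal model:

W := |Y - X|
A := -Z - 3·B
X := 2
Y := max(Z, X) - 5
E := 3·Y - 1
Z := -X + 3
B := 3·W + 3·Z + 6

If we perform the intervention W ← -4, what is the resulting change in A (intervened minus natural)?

81

The intervention breaks the incoming arrows to W: W := |Y - X| no longer applies, and W = -4.
Z = -X + 3  [with X=2]  = 1
B = 3·W + 3·Z + 6  [with W=-4, Z=1]  = -3
A = -Z - 3·B  [with Z=1, B=-3]  = 8
Without intervention: Z = -X + 3  [with X=2]  = 1; Y = max(Z, X) - 5  [with Z=1, X=2]  = -3; W = |Y - X|  [with Y=-3, X=2]  = 5; B = 3·W + 3·Z + 6  [with W=5, Z=1]  = 24; A = -Z - 3·B  [with Z=1, B=24]  = -73.
Change = 8 − (-73) = 81.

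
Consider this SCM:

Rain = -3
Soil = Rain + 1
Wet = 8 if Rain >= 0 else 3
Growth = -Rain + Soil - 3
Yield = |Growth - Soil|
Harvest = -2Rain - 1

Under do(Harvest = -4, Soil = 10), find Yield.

0

The joint intervention fixes Harvest = -4, Soil = 10, removing each variable's own equation.
Growth = -Rain + Soil - 3  [with Rain=-3, Soil=10]  = 10
Yield = |Growth - Soil|  [with Growth=10, Soil=10]  = 0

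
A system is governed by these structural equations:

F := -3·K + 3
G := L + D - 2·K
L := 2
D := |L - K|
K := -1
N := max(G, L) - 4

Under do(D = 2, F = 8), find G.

6

The joint intervention fixes D = 2, F = 8, removing each variable's own equation.
G = L + D - 2·K  [with L=2, D=2, K=-1]  = 6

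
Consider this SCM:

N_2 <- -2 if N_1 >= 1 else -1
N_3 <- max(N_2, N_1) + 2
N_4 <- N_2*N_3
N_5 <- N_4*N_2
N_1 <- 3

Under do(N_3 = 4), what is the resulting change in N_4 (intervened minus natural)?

2

The intervention breaks the incoming arrows to N_3: N_3 <- max(N_2, N_1) + 2 no longer applies, and N_3 = 4.
N_2 = -2 if N_1 >= 1 else -1  [with N_1=3]  = -2
N_4 = N_2*N_3  [with N_2=-2, N_3=4]  = -8
Without intervention: N_2 = -2 if N_1 >= 1 else -1  [with N_1=3]  = -2; N_3 = max(N_2, N_1) + 2  [with N_2=-2, N_1=3]  = 5; N_4 = N_2*N_3  [with N_2=-2, N_3=5]  = -10.
Change = -8 − (-10) = 2.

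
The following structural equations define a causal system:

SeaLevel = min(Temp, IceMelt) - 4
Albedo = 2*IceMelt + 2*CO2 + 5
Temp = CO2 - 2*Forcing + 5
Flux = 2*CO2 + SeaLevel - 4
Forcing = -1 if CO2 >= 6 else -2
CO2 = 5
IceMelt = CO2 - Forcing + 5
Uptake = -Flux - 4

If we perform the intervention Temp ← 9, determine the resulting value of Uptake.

The intervention breaks the incoming arrows to Temp: Temp = CO2 - 2*Forcing + 5 no longer applies, and Temp = 9.
Forcing = -1 if CO2 >= 6 else -2  [with CO2=5]  = -2
IceMelt = CO2 - Forcing + 5  [with CO2=5, Forcing=-2]  = 12
SeaLevel = min(Temp, IceMelt) - 4  [with Temp=9, IceMelt=12]  = 5
Flux = 2*CO2 + SeaLevel - 4  [with CO2=5, SeaLevel=5]  = 11
Uptake = -Flux - 4  [with Flux=11]  = -15

-15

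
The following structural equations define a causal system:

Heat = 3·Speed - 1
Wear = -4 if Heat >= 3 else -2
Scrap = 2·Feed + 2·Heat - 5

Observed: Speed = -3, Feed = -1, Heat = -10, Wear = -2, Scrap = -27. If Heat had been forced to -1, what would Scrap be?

do(Heat=-1) replaces the equation Heat = 3·Speed - 1 with the constant Heat = -1.
Scrap = 2·Feed + 2·Heat - 5  [with Feed=-1, Heat=-1]  = -9

-9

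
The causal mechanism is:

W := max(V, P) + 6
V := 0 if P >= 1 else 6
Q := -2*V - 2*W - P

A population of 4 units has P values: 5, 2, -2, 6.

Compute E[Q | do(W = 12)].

Under do(W=12), W's equation is replaced by W=12 for every unit. Per-unit Q: -29, -26, -34, -30. Mean = -29.75.

-29.75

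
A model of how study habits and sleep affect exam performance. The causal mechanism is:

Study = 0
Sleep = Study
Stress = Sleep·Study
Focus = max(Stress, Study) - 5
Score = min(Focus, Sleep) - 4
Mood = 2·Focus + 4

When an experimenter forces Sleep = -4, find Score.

-9

do(Sleep=-4) replaces the equation Sleep = Study with the constant Sleep = -4.
Stress = Sleep·Study  [with Sleep=-4, Study=0]  = 0
Focus = max(Stress, Study) - 5  [with Stress=0, Study=0]  = -5
Score = min(Focus, Sleep) - 4  [with Focus=-5, Sleep=-4]  = -9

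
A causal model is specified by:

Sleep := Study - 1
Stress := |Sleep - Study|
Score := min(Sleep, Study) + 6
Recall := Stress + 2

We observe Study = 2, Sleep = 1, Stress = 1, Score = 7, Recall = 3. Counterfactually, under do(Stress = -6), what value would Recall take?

do(Stress=-6) replaces the equation Stress := |Sleep - Study| with the constant Stress = -6.
Recall = Stress + 2  [with Stress=-6]  = -4

-4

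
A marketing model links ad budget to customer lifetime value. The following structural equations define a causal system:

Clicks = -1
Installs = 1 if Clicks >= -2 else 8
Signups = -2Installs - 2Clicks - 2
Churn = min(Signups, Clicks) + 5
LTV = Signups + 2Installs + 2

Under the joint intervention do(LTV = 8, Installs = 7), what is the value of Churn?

-9

Setting LTV = 8, Installs = 7 by intervention discards those variables' equations.
Signups = -2Installs - 2Clicks - 2  [with Installs=7, Clicks=-1]  = -14
Churn = min(Signups, Clicks) + 5  [with Signups=-14, Clicks=-1]  = -9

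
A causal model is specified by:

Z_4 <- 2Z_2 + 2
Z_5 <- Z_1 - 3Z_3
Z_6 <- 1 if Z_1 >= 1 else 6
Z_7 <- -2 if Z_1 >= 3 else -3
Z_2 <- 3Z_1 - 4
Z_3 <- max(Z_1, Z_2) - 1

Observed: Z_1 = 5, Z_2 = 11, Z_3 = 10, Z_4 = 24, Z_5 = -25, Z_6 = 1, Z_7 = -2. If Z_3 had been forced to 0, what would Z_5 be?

5

do(Z_3=0) replaces the equation Z_3 <- max(Z_1, Z_2) - 1 with the constant Z_3 = 0.
Z_5 = Z_1 - 3Z_3  [with Z_1=5, Z_3=0]  = 5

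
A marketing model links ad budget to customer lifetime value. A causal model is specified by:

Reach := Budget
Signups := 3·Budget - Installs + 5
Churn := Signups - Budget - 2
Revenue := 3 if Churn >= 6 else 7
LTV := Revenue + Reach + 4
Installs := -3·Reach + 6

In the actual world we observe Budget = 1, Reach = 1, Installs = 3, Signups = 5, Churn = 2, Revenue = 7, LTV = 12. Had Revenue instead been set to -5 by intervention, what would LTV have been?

Intervening sets Revenue = -5 and removes its equation (Revenue := 3 if Churn >= 6 else 7).
Reach = Budget  [with Budget=1]  = 1
LTV = Revenue + Reach + 4  [with Revenue=-5, Reach=1]  = 0

0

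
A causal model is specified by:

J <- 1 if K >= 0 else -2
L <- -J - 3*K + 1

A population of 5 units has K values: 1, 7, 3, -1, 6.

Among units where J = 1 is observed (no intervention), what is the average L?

-12.75

Observing J=1 restricts to units where J's equation naturally yields 1: K ∈ {1, 7, 3, 6}. In that subpopulation L = -3, -21, -9, -18, mean -12.75.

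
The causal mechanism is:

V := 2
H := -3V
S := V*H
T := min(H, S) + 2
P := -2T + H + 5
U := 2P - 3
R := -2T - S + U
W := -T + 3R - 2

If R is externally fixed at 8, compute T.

-10

Under do(R=8), the mechanism R := -2T - S + U is discarded; R is fixed at 8.
Since T is not a descendant of the intervened variable, it is unaffected.
H = -3V  [with V=2]  = -6
S = V*H  [with V=2, H=-6]  = -12
T = min(H, S) + 2  [with H=-6, S=-12]  = -10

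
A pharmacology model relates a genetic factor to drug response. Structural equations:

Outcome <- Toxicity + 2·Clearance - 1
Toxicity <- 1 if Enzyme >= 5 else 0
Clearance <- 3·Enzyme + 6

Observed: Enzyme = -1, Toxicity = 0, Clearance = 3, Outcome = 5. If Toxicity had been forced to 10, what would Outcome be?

Under do(Toxicity=10), the mechanism Toxicity <- 1 if Enzyme >= 5 else 0 is discarded; Toxicity is fixed at 10.
Clearance = 3·Enzyme + 6  [with Enzyme=-1]  = 3
Outcome = Toxicity + 2·Clearance - 1  [with Toxicity=10, Clearance=3]  = 15

15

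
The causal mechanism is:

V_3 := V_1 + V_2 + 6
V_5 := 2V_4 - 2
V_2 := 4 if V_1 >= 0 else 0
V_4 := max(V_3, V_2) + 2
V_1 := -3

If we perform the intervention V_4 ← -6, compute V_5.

Intervening sets V_4 = -6 and removes its equation (V_4 := max(V_3, V_2) + 2).
V_5 = 2V_4 - 2  [with V_4=-6]  = -14

-14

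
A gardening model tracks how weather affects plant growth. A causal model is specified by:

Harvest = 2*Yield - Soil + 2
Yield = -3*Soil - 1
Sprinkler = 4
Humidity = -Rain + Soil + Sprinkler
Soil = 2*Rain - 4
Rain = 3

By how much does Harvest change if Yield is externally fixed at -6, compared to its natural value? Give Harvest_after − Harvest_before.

The intervention breaks the incoming arrows to Yield: Yield = -3*Soil - 1 no longer applies, and Yield = -6.
Soil = 2*Rain - 4  [with Rain=3]  = 2
Harvest = 2*Yield - Soil + 2  [with Yield=-6, Soil=2]  = -12
Without intervention: Soil = 2*Rain - 4  [with Rain=3]  = 2; Yield = -3*Soil - 1  [with Soil=2]  = -7; Harvest = 2*Yield - Soil + 2  [with Yield=-7, Soil=2]  = -14.
Change = -12 − (-14) = 2.

2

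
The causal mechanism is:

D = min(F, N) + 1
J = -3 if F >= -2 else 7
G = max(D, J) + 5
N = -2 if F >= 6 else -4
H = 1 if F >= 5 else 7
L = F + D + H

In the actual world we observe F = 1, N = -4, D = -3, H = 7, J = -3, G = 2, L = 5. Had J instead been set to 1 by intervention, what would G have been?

6

The intervention breaks the incoming arrows to J: J = -3 if F >= -2 else 7 no longer applies, and J = 1.
N = -2 if F >= 6 else -4  [with F=1]  = -4
D = min(F, N) + 1  [with F=1, N=-4]  = -3
G = max(D, J) + 5  [with D=-3, J=1]  = 6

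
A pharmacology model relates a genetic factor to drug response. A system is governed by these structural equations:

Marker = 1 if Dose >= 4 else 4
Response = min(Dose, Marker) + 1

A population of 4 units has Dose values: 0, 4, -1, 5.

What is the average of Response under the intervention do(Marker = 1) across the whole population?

1.25

do(Marker=1) breaks Marker's dependence on Dose. With Marker=1 fixed, Response across the units is 1, 2, 0, 2, mean 1.25.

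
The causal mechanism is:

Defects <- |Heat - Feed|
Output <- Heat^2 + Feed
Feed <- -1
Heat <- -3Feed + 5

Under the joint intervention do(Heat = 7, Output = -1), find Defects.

The joint intervention fixes Heat = 7, Output = -1, removing each variable's own equation.
Defects = |Heat - Feed|  [with Heat=7, Feed=-1]  = 8

8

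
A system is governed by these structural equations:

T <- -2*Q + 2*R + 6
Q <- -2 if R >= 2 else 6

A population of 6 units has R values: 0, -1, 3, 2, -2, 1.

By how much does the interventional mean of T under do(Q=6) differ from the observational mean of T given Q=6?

2

do(Q=6) breaks Q's dependence on R. With Q=6 fixed, T across the units is -6, -8, 0, -2, -10, -4, mean -5.
E[T|Q=6] averages over only the 4 units with Q=6 (R = 0, -1, -2, 1): T = -6, -8, -10, -4, mean -7.
Difference = -5 − (-7) = 2.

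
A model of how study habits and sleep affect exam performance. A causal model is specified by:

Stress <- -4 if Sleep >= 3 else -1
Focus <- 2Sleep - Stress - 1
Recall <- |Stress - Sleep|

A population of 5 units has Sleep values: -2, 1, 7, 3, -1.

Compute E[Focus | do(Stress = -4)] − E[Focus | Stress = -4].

-6.8

Every unit gets Stress=-4 under the intervention. Focus values become -1, 5, 17, 9, 1; E[Focus|do(Stress=-4)] = 6.2.
Conditioning on Stress=-4 selects the 2 unit(s) with Sleep ∈ {7, 3}. Their Focus values: 17, 9. Mean = 13.
Difference = 6.2 − 13 = -6.8.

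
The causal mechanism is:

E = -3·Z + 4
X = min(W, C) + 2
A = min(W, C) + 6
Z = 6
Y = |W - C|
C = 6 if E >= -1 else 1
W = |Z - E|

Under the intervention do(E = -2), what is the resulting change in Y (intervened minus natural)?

-12

Under do(E=-2), the mechanism E = -3·Z + 4 is discarded; E is fixed at -2.
C = 6 if E >= -1 else 1  [with E=-2]  = 1
W = |Z - E|  [with Z=6, E=-2]  = 8
Y = |W - C|  [with W=8, C=1]  = 7
Without intervention: E = -3·Z + 4  [with Z=6]  = -14; C = 6 if E >= -1 else 1  [with E=-14]  = 1; W = |Z - E|  [with Z=6, E=-14]  = 20; Y = |W - C|  [with W=20, C=1]  = 19.
Change = 7 − 19 = -12.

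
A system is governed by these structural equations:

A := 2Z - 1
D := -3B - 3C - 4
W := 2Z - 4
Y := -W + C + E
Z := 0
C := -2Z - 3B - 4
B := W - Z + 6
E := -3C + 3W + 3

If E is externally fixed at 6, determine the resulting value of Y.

0

Intervening sets E = 6 and removes its equation (E := -3C + 3W + 3).
W = 2Z - 4  [with Z=0]  = -4
B = W - Z + 6  [with W=-4, Z=0]  = 2
C = -2Z - 3B - 4  [with Z=0, B=2]  = -10
Y = -W + C + E  [with W=-4, C=-10, E=6]  = 0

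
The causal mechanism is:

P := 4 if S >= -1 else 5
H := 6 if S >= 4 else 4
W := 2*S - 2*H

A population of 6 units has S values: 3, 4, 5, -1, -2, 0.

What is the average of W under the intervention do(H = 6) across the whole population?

The intervention sets H=6 in all 6 units regardless of S. Recomputing W per unit gives -6, -4, -2, -14, -16, -12; average -9.

-9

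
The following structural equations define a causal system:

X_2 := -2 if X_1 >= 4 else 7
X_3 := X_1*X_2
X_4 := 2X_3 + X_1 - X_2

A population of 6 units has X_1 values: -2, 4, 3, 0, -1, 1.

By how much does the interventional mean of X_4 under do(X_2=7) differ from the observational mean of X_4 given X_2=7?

do(X_2=7) breaks X_2's dependence on X_1. With X_2=7 fixed, X_4 across the units is -37, 53, 38, -7, -22, 8, mean 5.5.
Conditioning on X_2=7 selects the 5 unit(s) with X_1 ∈ {-2, 3, 0, -1, 1}. Their X_4 values: -37, 38, -7, -22, 8. Mean = -4.
Difference = 5.5 − (-4) = 9.5.

9.5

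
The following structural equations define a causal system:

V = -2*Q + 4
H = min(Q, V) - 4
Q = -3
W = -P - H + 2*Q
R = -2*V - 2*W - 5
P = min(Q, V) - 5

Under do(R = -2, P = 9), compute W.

-8

Setting R = -2, P = 9 by intervention discards those variables' equations.
V = -2*Q + 4  [with Q=-3]  = 10
H = min(Q, V) - 4  [with Q=-3, V=10]  = -7
W = -P - H + 2*Q  [with P=9, H=-7, Q=-3]  = -8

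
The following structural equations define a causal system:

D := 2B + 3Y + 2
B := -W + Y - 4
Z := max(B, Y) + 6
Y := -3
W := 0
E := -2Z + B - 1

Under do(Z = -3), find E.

-2

The intervention breaks the incoming arrows to Z: Z := max(B, Y) + 6 no longer applies, and Z = -3.
B = -W + Y - 4  [with W=0, Y=-3]  = -7
E = -2Z + B - 1  [with Z=-3, B=-7]  = -2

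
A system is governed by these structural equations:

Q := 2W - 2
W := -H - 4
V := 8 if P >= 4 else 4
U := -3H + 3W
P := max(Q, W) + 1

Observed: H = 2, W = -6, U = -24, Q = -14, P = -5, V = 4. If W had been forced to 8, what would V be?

Under do(W=8), the mechanism W := -H - 4 is discarded; W is fixed at 8.
Q = 2W - 2  [with W=8]  = 14
P = max(Q, W) + 1  [with Q=14, W=8]  = 15
V = 8 if P >= 4 else 4  [with P=15]  = 8

8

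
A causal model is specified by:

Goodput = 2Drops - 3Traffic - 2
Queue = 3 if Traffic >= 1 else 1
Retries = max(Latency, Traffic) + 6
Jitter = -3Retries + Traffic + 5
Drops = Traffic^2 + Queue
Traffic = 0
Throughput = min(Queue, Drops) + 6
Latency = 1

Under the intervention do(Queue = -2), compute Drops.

-2

The intervention breaks the incoming arrows to Queue: Queue = 3 if Traffic >= 1 else 1 no longer applies, and Queue = -2.
Drops = Traffic^2 + Queue  [with Traffic=0, Queue=-2]  = -2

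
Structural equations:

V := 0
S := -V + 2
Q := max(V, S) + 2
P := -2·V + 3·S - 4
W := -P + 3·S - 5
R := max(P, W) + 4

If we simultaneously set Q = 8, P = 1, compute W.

0

Setting Q = 8, P = 1 by intervention discards those variables' equations.
S = -V + 2  [with V=0]  = 2
W = -P + 3·S - 5  [with P=1, S=2]  = 0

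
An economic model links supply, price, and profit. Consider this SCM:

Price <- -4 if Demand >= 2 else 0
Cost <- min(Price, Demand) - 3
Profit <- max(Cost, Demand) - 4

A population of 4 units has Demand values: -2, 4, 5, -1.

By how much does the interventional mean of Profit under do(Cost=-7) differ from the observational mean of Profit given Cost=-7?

The intervention sets Cost=-7 in all 4 units regardless of Demand. Recomputing Profit per unit gives -6, 0, 1, -5; average -2.5.
Conditioning on Cost=-7 selects the 2 unit(s) with Demand ∈ {4, 5}. Their Profit values: 0, 1. Mean = 0.5.
Difference = -2.5 − 0.5 = -3.

-3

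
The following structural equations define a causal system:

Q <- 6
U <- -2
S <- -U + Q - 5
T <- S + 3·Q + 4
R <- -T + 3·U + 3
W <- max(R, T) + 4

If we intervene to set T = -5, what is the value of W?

6

Under do(T=-5), the mechanism T <- S + 3·Q + 4 is discarded; T is fixed at -5.
R = -T + 3·U + 3  [with T=-5, U=-2]  = 2
W = max(R, T) + 4  [with R=2, T=-5]  = 6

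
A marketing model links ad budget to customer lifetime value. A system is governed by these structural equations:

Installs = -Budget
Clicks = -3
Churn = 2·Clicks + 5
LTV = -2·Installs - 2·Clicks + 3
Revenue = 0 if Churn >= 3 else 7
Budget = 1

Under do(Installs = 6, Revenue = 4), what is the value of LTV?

-3

Setting Installs = 6, Revenue = 4 by intervention discards those variables' equations.
LTV = -2·Installs - 2·Clicks + 3  [with Installs=6, Clicks=-3]  = -3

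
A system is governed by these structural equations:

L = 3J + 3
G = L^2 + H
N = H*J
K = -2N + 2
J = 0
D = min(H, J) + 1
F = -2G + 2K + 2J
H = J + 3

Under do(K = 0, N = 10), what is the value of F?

-24

Under do(K = 0, N = 10), each intervened variable's structural equation is replaced by its fixed value.
H = J + 3  [with J=0]  = 3
L = 3J + 3  [with J=0]  = 3
G = L^2 + H  [with L=3, H=3]  = 12
F = -2G + 2K + 2J  [with G=12, K=0, J=0]  = -24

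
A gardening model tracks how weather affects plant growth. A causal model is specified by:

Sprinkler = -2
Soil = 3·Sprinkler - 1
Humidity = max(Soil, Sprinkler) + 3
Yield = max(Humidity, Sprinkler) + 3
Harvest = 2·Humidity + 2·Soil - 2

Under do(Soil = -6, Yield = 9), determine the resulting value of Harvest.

-12

Setting Soil = -6, Yield = 9 by intervention discards those variables' equations.
Humidity = max(Soil, Sprinkler) + 3  [with Soil=-6, Sprinkler=-2]  = 1
Harvest = 2·Humidity + 2·Soil - 2  [with Humidity=1, Soil=-6]  = -12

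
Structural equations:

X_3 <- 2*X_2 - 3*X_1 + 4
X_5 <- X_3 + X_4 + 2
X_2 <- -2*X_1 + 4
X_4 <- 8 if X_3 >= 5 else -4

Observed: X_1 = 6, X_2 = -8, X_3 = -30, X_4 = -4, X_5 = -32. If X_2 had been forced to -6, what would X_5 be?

-28

do(X_2=-6) replaces the equation X_2 <- -2*X_1 + 4 with the constant X_2 = -6.
X_3 = 2*X_2 - 3*X_1 + 4  [with X_2=-6, X_1=6]  = -26
X_4 = 8 if X_3 >= 5 else -4  [with X_3=-26]  = -4
X_5 = X_3 + X_4 + 2  [with X_3=-26, X_4=-4]  = -28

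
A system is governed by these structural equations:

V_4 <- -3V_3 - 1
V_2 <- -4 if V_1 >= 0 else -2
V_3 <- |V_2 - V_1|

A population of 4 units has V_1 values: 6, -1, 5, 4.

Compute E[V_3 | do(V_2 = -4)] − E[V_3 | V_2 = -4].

do(V_2=-4) breaks V_2's dependence on V_1. With V_2=-4 fixed, V_3 across the units is 10, 3, 9, 8, mean 7.5.
E[V_3|V_2=-4] averages over only the 3 units with V_2=-4 (V_1 = 6, 5, 4): V_3 = 10, 9, 8, mean 9.
Difference = 7.5 − 9 = -1.5.

-1.5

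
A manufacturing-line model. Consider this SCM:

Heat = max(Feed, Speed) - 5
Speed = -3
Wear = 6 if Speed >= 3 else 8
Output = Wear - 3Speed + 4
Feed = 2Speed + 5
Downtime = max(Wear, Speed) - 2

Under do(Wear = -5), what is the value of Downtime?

-5

Under do(Wear=-5), the mechanism Wear = 6 if Speed >= 3 else 8 is discarded; Wear is fixed at -5.
Downtime = max(Wear, Speed) - 2  [with Wear=-5, Speed=-3]  = -5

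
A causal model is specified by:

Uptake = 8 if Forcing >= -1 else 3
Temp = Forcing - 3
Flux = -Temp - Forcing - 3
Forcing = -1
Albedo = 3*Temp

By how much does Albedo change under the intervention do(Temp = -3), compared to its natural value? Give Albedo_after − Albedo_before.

The intervention breaks the incoming arrows to Temp: Temp = Forcing - 3 no longer applies, and Temp = -3.
Albedo = 3*Temp  [with Temp=-3]  = -9
Without intervention: Temp = Forcing - 3  [with Forcing=-1]  = -4; Albedo = 3*Temp  [with Temp=-4]  = -12.
Change = -9 − (-12) = 3.

3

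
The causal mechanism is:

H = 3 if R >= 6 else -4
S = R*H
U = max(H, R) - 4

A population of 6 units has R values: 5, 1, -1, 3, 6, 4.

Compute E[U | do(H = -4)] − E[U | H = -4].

0.6

do(H=-4) breaks H's dependence on R. With H=-4 fixed, U across the units is 1, -3, -5, -1, 2, 0, mean -1.
Conditioning on H=-4 selects the 5 unit(s) with R ∈ {5, 1, -1, 3, 4}. Their U values: 1, -3, -5, -1, 0. Mean = -1.6.
Difference = -1 − (-1.6) = 0.6.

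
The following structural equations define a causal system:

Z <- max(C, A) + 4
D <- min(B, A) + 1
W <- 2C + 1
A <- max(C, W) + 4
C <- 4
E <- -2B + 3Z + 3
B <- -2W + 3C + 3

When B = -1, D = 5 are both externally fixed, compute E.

56

Under do(B = -1, D = 5), each intervened variable's structural equation is replaced by its fixed value.
W = 2C + 1  [with C=4]  = 9
A = max(C, W) + 4  [with C=4, W=9]  = 13
Z = max(C, A) + 4  [with C=4, A=13]  = 17
E = -2B + 3Z + 3  [with B=-1, Z=17]  = 56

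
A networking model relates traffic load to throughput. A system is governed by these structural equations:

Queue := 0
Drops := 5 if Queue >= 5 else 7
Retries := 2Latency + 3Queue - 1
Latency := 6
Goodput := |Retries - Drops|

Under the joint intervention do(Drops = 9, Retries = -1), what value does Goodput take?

10

Setting Drops = 9, Retries = -1 by intervention discards those variables' equations.
Goodput = |Retries - Drops|  [with Retries=-1, Drops=9]  = 10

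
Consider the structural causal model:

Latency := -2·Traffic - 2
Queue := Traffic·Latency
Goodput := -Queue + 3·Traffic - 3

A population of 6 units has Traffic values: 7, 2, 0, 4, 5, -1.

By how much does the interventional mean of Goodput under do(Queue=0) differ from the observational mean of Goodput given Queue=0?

10

Under do(Queue=0), Queue's equation is replaced by Queue=0 for every unit. Per-unit Goodput: 18, 3, -3, 9, 12, -6. Mean = 5.5.
Observing Queue=0 restricts to units where Queue's equation naturally yields 0: Traffic ∈ {0, -1}. In that subpopulation Goodput = -3, -6, mean -4.5.
Difference = 5.5 − (-4.5) = 10.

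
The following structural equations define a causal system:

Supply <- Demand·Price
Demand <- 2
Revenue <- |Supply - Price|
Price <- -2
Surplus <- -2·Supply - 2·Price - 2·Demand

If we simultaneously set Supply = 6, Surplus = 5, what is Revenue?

8

The joint intervention fixes Supply = 6, Surplus = 5, removing each variable's own equation.
Revenue = |Supply - Price|  [with Supply=6, Price=-2]  = 8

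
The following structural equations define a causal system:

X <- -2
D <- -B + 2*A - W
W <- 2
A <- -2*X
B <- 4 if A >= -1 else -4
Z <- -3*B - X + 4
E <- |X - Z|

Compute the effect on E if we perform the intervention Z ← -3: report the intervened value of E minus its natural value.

-3

The intervention breaks the incoming arrows to Z: Z <- -3*B - X + 4 no longer applies, and Z = -3.
E = |X - Z|  [with X=-2, Z=-3]  = 1
Without intervention: A = -2*X  [with X=-2]  = 4; B = 4 if A >= -1 else -4  [with A=4]  = 4; Z = -3*B - X + 4  [with B=4, X=-2]  = -6; E = |X - Z|  [with X=-2, Z=-6]  = 4.
Change = 1 − 4 = -3.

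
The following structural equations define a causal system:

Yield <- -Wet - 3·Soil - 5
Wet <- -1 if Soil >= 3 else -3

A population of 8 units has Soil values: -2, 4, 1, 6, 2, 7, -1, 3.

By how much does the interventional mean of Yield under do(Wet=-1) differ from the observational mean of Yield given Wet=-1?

The intervention sets Wet=-1 in all 8 units regardless of Soil. Recomputing Yield per unit gives 2, -16, -7, -22, -10, -25, -1, -13; average -11.5.
Observing Wet=-1 restricts to units where Wet's equation naturally yields -1: Soil ∈ {4, 6, 7, 3}. In that subpopulation Yield = -16, -22, -25, -13, mean -19.
Difference = -11.5 − (-19) = 7.5.

7.5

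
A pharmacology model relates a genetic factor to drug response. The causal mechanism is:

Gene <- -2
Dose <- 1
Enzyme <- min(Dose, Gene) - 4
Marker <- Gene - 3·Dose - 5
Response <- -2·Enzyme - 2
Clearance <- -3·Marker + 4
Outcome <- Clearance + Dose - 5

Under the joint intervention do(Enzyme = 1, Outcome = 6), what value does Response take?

Setting Enzyme = 1, Outcome = 6 by intervention discards those variables' equations.
Response = -2·Enzyme - 2  [with Enzyme=1]  = -4

-4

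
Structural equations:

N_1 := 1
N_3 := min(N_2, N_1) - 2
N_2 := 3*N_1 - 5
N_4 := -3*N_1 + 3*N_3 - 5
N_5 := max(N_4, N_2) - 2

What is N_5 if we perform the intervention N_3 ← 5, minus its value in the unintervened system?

do(N_3=5) replaces the equation N_3 := min(N_2, N_1) - 2 with the constant N_3 = 5.
N_2 = 3*N_1 - 5  [with N_1=1]  = -2
N_4 = -3*N_1 + 3*N_3 - 5  [with N_1=1, N_3=5]  = 7
N_5 = max(N_4, N_2) - 2  [with N_4=7, N_2=-2]  = 5
Without intervention: N_2 = 3*N_1 - 5  [with N_1=1]  = -2; N_3 = min(N_2, N_1) - 2  [with N_2=-2, N_1=1]  = -4; N_4 = -3*N_1 + 3*N_3 - 5  [with N_1=1, N_3=-4]  = -20; N_5 = max(N_4, N_2) - 2  [with N_4=-20, N_2=-2]  = -4.
Change = 5 − (-4) = 9.

9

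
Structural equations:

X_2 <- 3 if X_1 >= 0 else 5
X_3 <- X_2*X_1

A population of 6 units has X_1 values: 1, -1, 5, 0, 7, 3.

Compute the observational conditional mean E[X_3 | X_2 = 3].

9.6

E[X_3|X_2=3] averages over only the 5 units with X_2=3 (X_1 = 1, 5, 0, 7, 3): X_3 = 3, 15, 0, 21, 9, mean 9.6.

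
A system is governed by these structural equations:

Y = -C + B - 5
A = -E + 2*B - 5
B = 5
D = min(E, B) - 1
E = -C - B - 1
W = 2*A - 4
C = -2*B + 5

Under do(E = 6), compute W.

-6

The intervention breaks the incoming arrows to E: E = -C - B - 1 no longer applies, and E = 6.
A = -E + 2*B - 5  [with E=6, B=5]  = -1
W = 2*A - 4  [with A=-1]  = -6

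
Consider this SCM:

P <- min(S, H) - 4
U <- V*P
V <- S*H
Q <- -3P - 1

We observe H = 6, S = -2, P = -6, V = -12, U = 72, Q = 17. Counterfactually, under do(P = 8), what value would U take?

-96

do(P=8) replaces the equation P <- min(S, H) - 4 with the constant P = 8.
V = S*H  [with S=-2, H=6]  = -12
U = V*P  [with V=-12, P=8]  = -96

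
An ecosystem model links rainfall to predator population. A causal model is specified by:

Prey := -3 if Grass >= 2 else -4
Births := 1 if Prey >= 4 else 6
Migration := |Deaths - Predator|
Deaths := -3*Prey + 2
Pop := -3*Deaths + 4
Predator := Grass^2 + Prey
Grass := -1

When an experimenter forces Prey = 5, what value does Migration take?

19

Under do(Prey=5), the mechanism Prey := -3 if Grass >= 2 else -4 is discarded; Prey is fixed at 5.
Predator = Grass^2 + Prey  [with Grass=-1, Prey=5]  = 6
Deaths = -3*Prey + 2  [with Prey=5]  = -13
Migration = |Deaths - Predator|  [with Deaths=-13, Predator=6]  = 19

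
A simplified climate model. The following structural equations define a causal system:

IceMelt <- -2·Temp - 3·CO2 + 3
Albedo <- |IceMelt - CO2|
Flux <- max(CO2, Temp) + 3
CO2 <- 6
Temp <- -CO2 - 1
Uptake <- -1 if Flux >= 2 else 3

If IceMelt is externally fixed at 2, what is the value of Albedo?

The intervention breaks the incoming arrows to IceMelt: IceMelt <- -2·Temp - 3·CO2 + 3 no longer applies, and IceMelt = 2.
Albedo = |IceMelt - CO2|  [with IceMelt=2, CO2=6]  = 4

4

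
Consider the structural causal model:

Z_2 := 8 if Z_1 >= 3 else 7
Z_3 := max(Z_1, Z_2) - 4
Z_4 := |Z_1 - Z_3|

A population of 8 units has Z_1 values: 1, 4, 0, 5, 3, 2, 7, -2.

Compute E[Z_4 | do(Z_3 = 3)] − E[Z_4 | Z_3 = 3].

-0.5

The intervention sets Z_3=3 in all 8 units regardless of Z_1. Recomputing Z_4 per unit gives 2, 1, 3, 2, 0, 1, 4, 5; average 2.25.
E[Z_4|Z_3=3] averages over only the 4 units with Z_3=3 (Z_1 = 1, 0, 2, -2): Z_4 = 2, 3, 1, 5, mean 2.75.
Difference = 2.25 − 2.75 = -0.5.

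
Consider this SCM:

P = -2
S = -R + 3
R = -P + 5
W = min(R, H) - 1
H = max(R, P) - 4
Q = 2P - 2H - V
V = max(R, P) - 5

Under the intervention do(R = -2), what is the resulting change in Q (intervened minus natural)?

Under do(R=-2), the mechanism R = -P + 5 is discarded; R is fixed at -2.
V = max(R, P) - 5  [with R=-2, P=-2]  = -7
H = max(R, P) - 4  [with R=-2, P=-2]  = -6
Q = 2P - 2H - V  [with P=-2, H=-6, V=-7]  = 15
Without intervention: R = -P + 5  [with P=-2]  = 7; V = max(R, P) - 5  [with R=7, P=-2]  = 2; H = max(R, P) - 4  [with R=7, P=-2]  = 3; Q = 2P - 2H - V  [with P=-2, H=3, V=2]  = -12.
Change = 15 − (-12) = 27.

27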